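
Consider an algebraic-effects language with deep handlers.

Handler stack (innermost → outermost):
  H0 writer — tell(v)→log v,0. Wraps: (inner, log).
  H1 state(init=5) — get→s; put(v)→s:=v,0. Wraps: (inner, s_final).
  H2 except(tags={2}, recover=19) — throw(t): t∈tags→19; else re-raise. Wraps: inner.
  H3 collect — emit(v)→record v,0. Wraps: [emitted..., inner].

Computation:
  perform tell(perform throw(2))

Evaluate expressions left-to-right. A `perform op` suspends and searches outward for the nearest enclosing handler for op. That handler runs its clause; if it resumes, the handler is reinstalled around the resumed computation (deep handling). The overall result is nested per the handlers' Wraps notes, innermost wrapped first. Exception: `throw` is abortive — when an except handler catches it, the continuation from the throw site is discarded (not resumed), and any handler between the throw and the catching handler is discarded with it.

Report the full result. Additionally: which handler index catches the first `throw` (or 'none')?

Answer: [19] ; first throw caught by: H2

Step-by-step:
throw(2) @ H2 caught ⇒ 19
H3 returns [19]
= [19]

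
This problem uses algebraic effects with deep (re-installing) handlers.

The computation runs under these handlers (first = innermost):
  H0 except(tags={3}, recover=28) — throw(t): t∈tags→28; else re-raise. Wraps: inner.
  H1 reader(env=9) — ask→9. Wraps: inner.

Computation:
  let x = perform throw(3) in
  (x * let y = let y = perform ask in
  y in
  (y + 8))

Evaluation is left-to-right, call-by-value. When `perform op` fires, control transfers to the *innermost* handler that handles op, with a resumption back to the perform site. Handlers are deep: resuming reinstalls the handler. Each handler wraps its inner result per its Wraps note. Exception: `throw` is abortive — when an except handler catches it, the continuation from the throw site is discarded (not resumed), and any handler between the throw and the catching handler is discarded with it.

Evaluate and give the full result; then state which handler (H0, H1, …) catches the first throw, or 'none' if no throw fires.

Answer: 28 ; first throw caught by: H0

Working:
throw(3) @ H0 caught ⇒ 28
H1 returns 28
= 28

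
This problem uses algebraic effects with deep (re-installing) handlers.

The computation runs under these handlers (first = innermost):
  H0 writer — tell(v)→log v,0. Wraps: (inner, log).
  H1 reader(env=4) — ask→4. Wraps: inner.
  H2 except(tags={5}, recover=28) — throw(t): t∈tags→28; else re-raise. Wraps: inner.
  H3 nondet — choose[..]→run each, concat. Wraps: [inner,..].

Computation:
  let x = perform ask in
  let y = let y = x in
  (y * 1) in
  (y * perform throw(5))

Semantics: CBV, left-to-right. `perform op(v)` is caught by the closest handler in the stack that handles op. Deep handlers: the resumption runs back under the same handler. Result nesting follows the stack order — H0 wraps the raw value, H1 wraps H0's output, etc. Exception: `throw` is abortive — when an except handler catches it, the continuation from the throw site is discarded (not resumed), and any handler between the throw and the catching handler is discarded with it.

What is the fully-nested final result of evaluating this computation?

Evaluation trace:
ask @ H1 ⇒ 4
throw(5) @ H2 caught ⇒ 28
H3 returns [28]
= [28]

Answer: [28]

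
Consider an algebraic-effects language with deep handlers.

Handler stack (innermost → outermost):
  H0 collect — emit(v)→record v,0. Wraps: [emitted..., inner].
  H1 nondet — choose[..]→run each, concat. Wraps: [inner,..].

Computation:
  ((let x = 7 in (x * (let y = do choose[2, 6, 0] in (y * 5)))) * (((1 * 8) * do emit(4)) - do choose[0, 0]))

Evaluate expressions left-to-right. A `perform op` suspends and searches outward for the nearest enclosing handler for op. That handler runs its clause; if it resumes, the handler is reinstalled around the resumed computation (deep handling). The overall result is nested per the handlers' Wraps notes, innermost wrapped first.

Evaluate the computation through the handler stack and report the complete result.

Answer: [[4, 0], [4, 0], [4, 0], [4, 0], [4, 0], [4, 0]]

Step-by-step:
choose[2, 6, 0] @ H1
  branch[0] choose=2:
    emit(4) @ H0 ⇒ out+=4
    choose[0, 0] @ H1
      branch[0] choose=0:
        H0 returns [4, 0]
        H1 returns [[4, 0]]
      branch[1] choose=0:
        H0 returns [4, 0]
        H1 returns [[4, 0]]
  branch[1] choose=6:
    emit(4) @ H0 ⇒ out+=4
    choose[0, 0] @ H1
      branch[0] choose=0:
        H0 returns [4, 0]
        H1 returns [[4, 0]]
      branch[1] choose=0:
        H0 returns [4, 0]
        H1 returns [[4, 0]]
  branch[2] choose=0:
    emit(4) @ H0 ⇒ out+=4
    choose[0, 0] @ H1
      branch[0] choose=0:
        H0 returns [4, 0]
        H1 returns [[4, 0]]
      branch[1] choose=0:
        H0 returns [4, 0]
        H1 returns [[4, 0]]
= [[4, 0], [4, 0], [4, 0], [4, 0], [4, 0], [4, 0]]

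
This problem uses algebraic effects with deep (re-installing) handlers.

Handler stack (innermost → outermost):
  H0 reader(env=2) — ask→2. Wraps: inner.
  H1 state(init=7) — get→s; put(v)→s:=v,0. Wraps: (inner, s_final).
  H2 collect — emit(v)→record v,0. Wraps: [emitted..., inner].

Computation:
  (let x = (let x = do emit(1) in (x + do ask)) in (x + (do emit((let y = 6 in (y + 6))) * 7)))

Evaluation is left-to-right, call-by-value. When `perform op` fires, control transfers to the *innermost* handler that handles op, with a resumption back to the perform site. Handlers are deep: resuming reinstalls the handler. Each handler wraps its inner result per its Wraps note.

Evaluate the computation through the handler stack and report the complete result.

Evaluation trace:
emit(1) @ H2 ⇒ out+=1
ask @ H0 ⇒ 2
emit(12) @ H2 ⇒ out+=12
H0 returns 2
H1 returns (2, 7)
H2 returns [1, 12, (2, 7)]
= [1, 12, (2, 7)]

Answer: [1, 12, (2, 7)]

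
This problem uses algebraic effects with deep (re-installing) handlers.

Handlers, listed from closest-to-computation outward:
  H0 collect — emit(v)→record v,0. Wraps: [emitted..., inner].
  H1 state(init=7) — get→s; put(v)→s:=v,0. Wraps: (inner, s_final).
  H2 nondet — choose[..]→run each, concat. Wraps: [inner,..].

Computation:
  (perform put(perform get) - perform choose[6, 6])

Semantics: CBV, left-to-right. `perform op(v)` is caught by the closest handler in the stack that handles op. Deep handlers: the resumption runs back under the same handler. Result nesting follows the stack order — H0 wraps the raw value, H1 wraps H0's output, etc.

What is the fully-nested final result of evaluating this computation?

Working:
get @ H1 ⇒ 7
put(7) @ H1 ⇒ s:=7
choose[6, 6] @ H2
  branch[0] choose=6:
    H0 returns [-6]
    H1 returns ([-6], 7)
    H2 returns [([-6], 7)]
  branch[1] choose=6:
    H0 returns [-6]
    H1 returns ([-6], 7)
    H2 returns [([-6], 7)]
= [([-6], 7), ([-6], 7)]

Answer: [([-6], 7), ([-6], 7)]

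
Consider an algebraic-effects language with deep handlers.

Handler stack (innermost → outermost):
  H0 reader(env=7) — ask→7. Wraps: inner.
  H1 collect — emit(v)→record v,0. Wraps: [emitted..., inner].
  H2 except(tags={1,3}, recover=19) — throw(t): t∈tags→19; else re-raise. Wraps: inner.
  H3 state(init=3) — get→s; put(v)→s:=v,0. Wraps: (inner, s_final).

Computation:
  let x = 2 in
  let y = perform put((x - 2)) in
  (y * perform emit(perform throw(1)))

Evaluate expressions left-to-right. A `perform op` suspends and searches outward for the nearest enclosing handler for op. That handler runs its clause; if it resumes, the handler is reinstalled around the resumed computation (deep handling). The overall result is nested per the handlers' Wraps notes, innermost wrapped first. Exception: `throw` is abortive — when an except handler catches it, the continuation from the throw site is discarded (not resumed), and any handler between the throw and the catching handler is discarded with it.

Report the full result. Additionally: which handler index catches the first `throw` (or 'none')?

Step-by-step:
put(0) @ H3 ⇒ s:=0
throw(1) @ H2 caught ⇒ 19
H3 returns (19, 0)
= (19, 0)

Answer: (19, 0) ; first throw caught by: H2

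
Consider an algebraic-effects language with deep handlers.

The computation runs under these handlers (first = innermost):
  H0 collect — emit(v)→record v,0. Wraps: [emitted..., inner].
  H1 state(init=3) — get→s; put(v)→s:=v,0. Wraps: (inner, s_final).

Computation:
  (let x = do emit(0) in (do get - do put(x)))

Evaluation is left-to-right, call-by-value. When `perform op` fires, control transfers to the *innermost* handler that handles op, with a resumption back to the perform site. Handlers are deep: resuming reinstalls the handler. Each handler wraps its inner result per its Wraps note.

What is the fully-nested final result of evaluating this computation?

Evaluation trace:
emit(0) @ H0 ⇒ out+=0
get @ H1 ⇒ 3
put(0) @ H1 ⇒ s:=0
H0 returns [0, 3]
H1 returns ([0, 3], 0)
= ([0, 3], 0)

Answer: ([0, 3], 0)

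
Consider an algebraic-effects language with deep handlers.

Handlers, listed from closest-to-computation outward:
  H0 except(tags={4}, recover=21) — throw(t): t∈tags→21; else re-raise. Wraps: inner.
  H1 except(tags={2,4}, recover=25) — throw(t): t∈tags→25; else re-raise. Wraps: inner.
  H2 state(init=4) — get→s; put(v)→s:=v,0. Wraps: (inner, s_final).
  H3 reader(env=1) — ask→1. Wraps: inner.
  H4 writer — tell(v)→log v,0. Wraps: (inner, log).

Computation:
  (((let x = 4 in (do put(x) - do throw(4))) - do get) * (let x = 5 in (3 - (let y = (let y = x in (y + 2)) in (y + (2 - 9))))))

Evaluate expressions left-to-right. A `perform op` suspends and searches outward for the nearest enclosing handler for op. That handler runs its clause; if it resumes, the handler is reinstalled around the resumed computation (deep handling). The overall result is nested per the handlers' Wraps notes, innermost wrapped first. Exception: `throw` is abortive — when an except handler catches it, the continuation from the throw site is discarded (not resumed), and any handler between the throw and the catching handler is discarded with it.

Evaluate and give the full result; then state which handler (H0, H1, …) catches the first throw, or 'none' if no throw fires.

Answer: ((21, 4), ()) ; first throw caught by: H0

Working:
put(4) @ H2 ⇒ s:=4
throw(4) @ H0 caught ⇒ 21
H1 returns 21
H2 returns (21, 4)
H3 returns (21, 4)
H4 returns ((21, 4), ())
= ((21, 4), ())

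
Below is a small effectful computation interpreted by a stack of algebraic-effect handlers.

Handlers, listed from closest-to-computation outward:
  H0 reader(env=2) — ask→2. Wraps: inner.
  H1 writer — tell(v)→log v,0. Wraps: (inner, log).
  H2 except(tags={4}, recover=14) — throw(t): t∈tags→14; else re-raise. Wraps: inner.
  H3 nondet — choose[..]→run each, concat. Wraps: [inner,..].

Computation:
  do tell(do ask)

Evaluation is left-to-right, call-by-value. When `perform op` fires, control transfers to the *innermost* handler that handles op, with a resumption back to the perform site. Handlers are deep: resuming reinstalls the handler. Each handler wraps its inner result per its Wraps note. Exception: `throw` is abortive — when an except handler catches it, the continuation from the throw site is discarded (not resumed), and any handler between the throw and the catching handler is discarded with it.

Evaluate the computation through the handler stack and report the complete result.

Step-by-step:
ask @ H0 ⇒ 2
tell(2) @ H1 ⇒ log+=2
H0 returns 0
H1 returns (0, (2))
H2 returns (0, (2))
H3 returns [(0, (2))]
= [(0, (2))]

Answer: [(0, (2))]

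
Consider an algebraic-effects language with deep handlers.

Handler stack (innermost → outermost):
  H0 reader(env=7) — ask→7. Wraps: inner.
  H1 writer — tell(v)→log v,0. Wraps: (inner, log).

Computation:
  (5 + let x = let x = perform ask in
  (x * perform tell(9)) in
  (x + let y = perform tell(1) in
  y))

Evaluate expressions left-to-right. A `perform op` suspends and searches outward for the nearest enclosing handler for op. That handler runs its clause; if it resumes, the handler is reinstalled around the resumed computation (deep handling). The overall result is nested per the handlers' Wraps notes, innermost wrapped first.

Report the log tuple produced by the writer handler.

Step-by-step:
ask @ H0 ⇒ 7
tell(9) @ H1 ⇒ log+=9
tell(1) @ H1 ⇒ log+=1
H0 returns 5
H1 returns (5, (9, 1))
= (5, (9, 1))

Answer: (9, 1)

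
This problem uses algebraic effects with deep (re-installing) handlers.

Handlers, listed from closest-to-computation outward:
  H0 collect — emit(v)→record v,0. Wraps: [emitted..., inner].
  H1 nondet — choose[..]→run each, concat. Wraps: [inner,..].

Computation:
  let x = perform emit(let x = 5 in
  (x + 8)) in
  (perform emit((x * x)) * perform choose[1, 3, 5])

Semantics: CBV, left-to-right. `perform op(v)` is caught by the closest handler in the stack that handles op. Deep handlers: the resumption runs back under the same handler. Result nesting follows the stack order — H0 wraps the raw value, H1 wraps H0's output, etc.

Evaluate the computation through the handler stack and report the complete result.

Answer: [[13, 0, 0], [13, 0, 0], [13, 0, 0]]

Evaluation trace:
emit(13) @ H0 ⇒ out+=13
emit(0) @ H0 ⇒ out+=0
choose[1, 3, 5] @ H1
  branch[0] choose=1:
    H0 returns [13, 0, 0]
    H1 returns [[13, 0, 0]]
  branch[1] choose=3:
    H0 returns [13, 0, 0]
    H1 returns [[13, 0, 0]]
  branch[2] choose=5:
    H0 returns [13, 0, 0]
    H1 returns [[13, 0, 0]]
= [[13, 0, 0], [13, 0, 0], [13, 0, 0]]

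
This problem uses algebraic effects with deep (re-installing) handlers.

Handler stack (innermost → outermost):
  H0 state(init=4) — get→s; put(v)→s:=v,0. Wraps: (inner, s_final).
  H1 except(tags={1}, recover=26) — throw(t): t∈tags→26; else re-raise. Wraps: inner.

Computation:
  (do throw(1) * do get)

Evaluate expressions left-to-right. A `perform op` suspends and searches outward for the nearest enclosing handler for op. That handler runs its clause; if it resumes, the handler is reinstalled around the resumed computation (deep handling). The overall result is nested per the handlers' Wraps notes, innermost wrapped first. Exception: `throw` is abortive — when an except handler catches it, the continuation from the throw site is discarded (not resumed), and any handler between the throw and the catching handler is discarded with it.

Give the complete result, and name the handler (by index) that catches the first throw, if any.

Working:
throw(1) @ H1 caught ⇒ 26
= 26

Answer: 26 ; first throw caught by: H1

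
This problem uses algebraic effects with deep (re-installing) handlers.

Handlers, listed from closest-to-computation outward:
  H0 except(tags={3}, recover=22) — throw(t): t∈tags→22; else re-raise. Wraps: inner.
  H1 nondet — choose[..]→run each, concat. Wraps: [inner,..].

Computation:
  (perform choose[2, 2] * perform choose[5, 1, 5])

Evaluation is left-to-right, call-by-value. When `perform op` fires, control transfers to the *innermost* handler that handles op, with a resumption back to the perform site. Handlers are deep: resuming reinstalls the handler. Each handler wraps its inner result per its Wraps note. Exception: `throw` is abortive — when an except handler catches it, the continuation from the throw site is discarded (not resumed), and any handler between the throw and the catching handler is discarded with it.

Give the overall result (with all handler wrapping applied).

Answer: [10, 2, 10, 10, 2, 10]

Step-by-step:
choose[2, 2] @ H1
  branch[0] choose=2:
    choose[5, 1, 5] @ H1
      branch[0] choose=5:
        H0 returns 10
        H1 returns [10]
      branch[1] choose=1:
        H0 returns 2
        H1 returns [2]
      branch[2] choose=5:
        H0 returns 10
        H1 returns [10]
  branch[1] choose=2:
    choose[5, 1, 5] @ H1
      branch[0] choose=5:
        H0 returns 10
        H1 returns [10]
      branch[1] choose=1:
        H0 returns 2
        H1 returns [2]
      branch[2] choose=5:
        H0 returns 10
        H1 returns [10]
= [10, 2, 10, 10, 2, 10]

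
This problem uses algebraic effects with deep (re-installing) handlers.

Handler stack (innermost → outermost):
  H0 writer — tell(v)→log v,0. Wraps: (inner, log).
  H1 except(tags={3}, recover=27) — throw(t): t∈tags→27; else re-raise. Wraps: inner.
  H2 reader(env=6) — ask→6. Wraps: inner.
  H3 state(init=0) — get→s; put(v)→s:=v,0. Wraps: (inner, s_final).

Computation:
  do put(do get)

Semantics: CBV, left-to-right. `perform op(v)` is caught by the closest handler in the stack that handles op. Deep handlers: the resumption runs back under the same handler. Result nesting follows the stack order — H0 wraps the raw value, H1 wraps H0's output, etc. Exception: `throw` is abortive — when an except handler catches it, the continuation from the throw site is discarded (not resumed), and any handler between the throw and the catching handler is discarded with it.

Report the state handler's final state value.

Answer: 0

Step-by-step:
get @ H3 ⇒ 0
put(0) @ H3 ⇒ s:=0
H0 returns (0, ())
H1 returns (0, ())
H2 returns (0, ())
H3 returns ((0, ()), 0)
= ((0, ()), 0)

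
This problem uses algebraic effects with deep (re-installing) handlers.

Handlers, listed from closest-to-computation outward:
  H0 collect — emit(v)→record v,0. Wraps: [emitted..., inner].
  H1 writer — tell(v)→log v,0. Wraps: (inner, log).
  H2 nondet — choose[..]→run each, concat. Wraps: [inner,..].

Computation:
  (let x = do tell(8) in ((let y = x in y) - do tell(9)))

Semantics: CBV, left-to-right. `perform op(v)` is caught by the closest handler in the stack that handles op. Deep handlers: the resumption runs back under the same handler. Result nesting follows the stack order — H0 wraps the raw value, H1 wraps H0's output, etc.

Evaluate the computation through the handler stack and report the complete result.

Answer: [([0], (8, 9))]

Working:
tell(8) @ H1 ⇒ log+=8
tell(9) @ H1 ⇒ log+=9
H0 returns [0]
H1 returns ([0], (8, 9))
H2 returns [([0], (8, 9))]
= [([0], (8, 9))]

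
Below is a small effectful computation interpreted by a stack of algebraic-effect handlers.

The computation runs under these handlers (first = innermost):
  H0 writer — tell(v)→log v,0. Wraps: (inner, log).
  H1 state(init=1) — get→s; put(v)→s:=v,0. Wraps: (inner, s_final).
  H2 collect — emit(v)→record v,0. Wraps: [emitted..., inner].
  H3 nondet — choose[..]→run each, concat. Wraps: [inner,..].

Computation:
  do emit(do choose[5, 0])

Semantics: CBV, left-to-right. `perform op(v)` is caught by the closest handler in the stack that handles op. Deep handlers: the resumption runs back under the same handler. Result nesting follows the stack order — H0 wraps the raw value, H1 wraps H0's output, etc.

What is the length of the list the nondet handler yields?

Working:
choose[5, 0] @ H3
  branch[0] choose=5:
    emit(5) @ H2 ⇒ out+=5
    H0 returns (0, ())
    H1 returns ((0, ()), 1)
    H2 returns [5, ((0, ()), 1)]
    H3 returns [[5, ((0, ()), 1)]]
  branch[1] choose=0:
    emit(0) @ H2 ⇒ out+=0
    H0 returns (0, ())
    H1 returns ((0, ()), 1)
    H2 returns [0, ((0, ()), 1)]
    H3 returns [[0, ((0, ()), 1)]]
= [[5, ((0, ()), 1)], [0, ((0, ()), 1)]]

Answer: 2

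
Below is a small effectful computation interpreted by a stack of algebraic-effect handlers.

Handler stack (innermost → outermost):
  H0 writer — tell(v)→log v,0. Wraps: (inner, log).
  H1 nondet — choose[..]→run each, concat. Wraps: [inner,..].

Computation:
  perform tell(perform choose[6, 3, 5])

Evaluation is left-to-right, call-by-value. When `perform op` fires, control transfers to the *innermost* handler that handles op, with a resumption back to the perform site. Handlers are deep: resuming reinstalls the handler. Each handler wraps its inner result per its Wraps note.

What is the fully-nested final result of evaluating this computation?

Working:
choose[6, 3, 5] @ H1
  branch[0] choose=6:
    tell(6) @ H0 ⇒ log+=6
    H0 returns (0, (6))
    H1 returns [(0, (6))]
  branch[1] choose=3:
    tell(3) @ H0 ⇒ log+=3
    H0 returns (0, (3))
    H1 returns [(0, (3))]
  branch[2] choose=5:
    tell(5) @ H0 ⇒ log+=5
    H0 returns (0, (5))
    H1 returns [(0, (5))]
= [(0, (6)), (0, (3)), (0, (5))]

Answer: [(0, (6)), (0, (3)), (0, (5))]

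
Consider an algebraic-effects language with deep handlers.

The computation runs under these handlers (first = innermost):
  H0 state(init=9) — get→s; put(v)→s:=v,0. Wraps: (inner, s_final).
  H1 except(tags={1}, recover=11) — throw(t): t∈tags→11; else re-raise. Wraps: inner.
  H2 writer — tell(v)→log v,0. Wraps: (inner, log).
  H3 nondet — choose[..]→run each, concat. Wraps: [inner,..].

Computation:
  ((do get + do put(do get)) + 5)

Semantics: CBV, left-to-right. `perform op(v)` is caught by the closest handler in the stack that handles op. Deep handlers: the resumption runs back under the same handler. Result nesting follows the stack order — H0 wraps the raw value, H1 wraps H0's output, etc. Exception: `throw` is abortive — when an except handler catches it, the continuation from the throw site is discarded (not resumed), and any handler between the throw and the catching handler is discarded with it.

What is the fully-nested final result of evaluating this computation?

Step-by-step:
get @ H0 ⇒ 9
get @ H0 ⇒ 9
put(9) @ H0 ⇒ s:=9
H0 returns (14, 9)
H1 returns (14, 9)
H2 returns ((14, 9), ())
H3 returns [((14, 9), ())]
= [((14, 9), ())]

Answer: [((14, 9), ())]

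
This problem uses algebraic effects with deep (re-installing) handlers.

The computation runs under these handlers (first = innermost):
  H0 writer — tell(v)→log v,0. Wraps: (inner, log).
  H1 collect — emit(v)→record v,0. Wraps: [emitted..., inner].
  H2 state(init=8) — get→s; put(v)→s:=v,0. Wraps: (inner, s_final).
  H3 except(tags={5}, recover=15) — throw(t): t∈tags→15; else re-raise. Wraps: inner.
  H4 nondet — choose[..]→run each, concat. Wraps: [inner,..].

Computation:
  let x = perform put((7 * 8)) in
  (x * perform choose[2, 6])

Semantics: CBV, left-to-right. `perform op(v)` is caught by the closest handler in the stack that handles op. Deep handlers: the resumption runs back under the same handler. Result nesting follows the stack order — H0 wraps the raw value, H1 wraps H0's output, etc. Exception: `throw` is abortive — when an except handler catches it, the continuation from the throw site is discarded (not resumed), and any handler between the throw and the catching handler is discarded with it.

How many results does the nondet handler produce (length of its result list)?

Answer: 2

Evaluation trace:
put(56) @ H2 ⇒ s:=56
choose[2, 6] @ H4
  branch[0] choose=2:
    H0 returns (0, ())
    H1 returns [(0, ())]
    H2 returns ([(0, ())], 56)
    H3 returns ([(0, ())], 56)
    H4 returns [([(0, ())], 56)]
  branch[1] choose=6:
    H0 returns (0, ())
    H1 returns [(0, ())]
    H2 returns ([(0, ())], 56)
    H3 returns ([(0, ())], 56)
    H4 returns [([(0, ())], 56)]
= [([(0, ())], 56), ([(0, ())], 56)]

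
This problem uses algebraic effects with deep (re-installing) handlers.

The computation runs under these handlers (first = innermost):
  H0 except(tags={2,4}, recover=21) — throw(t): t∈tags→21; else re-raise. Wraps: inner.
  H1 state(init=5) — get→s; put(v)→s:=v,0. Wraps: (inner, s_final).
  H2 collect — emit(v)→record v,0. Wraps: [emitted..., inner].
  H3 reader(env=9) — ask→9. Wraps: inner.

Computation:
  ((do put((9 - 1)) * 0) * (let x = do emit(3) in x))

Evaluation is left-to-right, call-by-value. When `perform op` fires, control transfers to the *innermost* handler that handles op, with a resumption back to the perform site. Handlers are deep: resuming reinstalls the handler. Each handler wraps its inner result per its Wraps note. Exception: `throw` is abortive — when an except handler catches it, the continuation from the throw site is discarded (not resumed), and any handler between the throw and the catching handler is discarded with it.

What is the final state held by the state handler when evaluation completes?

Evaluation trace:
put(8) @ H1 ⇒ s:=8
emit(3) @ H2 ⇒ out+=3
H0 returns 0
H1 returns (0, 8)
H2 returns [3, (0, 8)]
H3 returns [3, (0, 8)]
= [3, (0, 8)]

Answer: 8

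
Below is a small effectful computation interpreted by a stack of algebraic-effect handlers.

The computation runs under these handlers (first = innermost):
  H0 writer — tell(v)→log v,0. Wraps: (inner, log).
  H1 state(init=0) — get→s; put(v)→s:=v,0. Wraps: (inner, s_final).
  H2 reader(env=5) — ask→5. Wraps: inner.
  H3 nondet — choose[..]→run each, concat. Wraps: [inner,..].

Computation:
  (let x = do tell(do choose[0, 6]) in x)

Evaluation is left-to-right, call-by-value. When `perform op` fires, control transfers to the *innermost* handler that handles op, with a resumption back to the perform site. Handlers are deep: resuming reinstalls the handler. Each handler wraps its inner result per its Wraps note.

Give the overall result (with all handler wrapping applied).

Answer: [((0, (0)), 0), ((0, (6)), 0)]

Evaluation trace:
choose[0, 6] @ H3
  branch[0] choose=0:
    tell(0) @ H0 ⇒ log+=0
    H0 returns (0, (0))
    H1 returns ((0, (0)), 0)
    H2 returns ((0, (0)), 0)
    H3 returns [((0, (0)), 0)]
  branch[1] choose=6:
    tell(6) @ H0 ⇒ log+=6
    H0 returns (0, (6))
    H1 returns ((0, (6)), 0)
    H2 returns ((0, (6)), 0)
    H3 returns [((0, (6)), 0)]
= [((0, (0)), 0), ((0, (6)), 0)]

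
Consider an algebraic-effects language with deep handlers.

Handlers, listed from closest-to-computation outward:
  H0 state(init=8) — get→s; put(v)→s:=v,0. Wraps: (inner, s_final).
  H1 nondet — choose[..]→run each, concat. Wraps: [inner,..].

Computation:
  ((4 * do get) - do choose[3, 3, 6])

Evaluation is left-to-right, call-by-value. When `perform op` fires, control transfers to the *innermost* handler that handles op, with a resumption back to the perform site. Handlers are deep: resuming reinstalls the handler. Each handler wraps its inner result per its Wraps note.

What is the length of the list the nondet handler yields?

Answer: 3

Evaluation trace:
get @ H0 ⇒ 8
choose[3, 3, 6] @ H1
  branch[0] choose=3:
    H0 returns (29, 8)
    H1 returns [(29, 8)]
  branch[1] choose=3:
    H0 returns (29, 8)
    H1 returns [(29, 8)]
  branch[2] choose=6:
    H0 returns (26, 8)
    H1 returns [(26, 8)]
= [(29, 8), (29, 8), (26, 8)]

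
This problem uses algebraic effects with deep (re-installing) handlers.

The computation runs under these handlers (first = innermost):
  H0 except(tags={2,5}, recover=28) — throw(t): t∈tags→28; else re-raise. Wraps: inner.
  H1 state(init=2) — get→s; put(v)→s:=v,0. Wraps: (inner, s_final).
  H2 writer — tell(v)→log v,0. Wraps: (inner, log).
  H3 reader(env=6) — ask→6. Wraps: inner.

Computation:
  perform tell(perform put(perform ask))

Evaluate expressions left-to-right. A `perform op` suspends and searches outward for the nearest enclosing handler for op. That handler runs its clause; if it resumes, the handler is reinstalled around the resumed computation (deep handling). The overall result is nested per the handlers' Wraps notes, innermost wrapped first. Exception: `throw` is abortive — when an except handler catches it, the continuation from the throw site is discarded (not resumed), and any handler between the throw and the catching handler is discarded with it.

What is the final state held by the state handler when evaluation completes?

Answer: 6

Working:
ask @ H3 ⇒ 6
put(6) @ H1 ⇒ s:=6
tell(0) @ H2 ⇒ log+=0
H0 returns 0
H1 returns (0, 6)
H2 returns ((0, 6), (0))
H3 returns ((0, 6), (0))
= ((0, 6), (0))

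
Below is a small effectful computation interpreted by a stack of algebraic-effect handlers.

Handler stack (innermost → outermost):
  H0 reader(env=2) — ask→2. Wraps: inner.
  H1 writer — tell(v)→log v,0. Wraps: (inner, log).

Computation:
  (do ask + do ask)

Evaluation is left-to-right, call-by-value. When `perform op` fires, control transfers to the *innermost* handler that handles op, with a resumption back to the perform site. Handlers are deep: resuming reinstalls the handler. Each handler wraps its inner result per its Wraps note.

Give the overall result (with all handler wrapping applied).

Answer: (4, ())

Working:
ask @ H0 ⇒ 2
ask @ H0 ⇒ 2
H0 returns 4
H1 returns (4, ())
= (4, ())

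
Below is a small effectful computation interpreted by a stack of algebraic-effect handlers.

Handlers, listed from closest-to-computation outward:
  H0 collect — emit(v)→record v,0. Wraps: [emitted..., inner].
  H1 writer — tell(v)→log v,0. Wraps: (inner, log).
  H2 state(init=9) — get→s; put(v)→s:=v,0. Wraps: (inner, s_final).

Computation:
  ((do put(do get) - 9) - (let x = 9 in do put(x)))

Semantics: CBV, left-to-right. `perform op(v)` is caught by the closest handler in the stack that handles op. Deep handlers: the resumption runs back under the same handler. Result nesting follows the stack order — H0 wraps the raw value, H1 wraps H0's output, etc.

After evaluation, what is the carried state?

Answer: 9

Step-by-step:
get @ H2 ⇒ 9
put(9) @ H2 ⇒ s:=9
put(9) @ H2 ⇒ s:=9
H0 returns [-9]
H1 returns ([-9], ())
H2 returns (([-9], ()), 9)
= (([-9], ()), 9)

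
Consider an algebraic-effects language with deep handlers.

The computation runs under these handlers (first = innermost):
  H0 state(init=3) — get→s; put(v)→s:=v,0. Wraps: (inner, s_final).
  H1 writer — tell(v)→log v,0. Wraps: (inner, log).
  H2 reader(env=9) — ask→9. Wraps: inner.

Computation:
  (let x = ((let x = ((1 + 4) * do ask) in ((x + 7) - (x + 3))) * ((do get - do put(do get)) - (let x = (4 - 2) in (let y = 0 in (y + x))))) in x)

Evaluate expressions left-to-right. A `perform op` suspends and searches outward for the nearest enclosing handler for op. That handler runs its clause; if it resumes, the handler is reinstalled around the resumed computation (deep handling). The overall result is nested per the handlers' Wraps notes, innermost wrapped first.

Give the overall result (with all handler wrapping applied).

Working:
ask @ H2 ⇒ 9
get @ H0 ⇒ 3
get @ H0 ⇒ 3
put(3) @ H0 ⇒ s:=3
H0 returns (4, 3)
H1 returns ((4, 3), ())
H2 returns ((4, 3), ())
= ((4, 3), ())

Answer: ((4, 3), ())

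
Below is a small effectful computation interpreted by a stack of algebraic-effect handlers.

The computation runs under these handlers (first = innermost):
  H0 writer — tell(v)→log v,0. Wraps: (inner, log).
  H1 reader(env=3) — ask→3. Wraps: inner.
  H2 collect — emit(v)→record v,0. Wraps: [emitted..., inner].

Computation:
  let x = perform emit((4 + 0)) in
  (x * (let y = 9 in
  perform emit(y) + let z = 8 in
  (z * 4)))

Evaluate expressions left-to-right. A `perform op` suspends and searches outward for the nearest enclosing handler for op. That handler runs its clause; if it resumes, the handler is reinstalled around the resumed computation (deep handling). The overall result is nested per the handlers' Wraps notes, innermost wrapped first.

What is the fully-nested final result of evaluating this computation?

Working:
emit(4) @ H2 ⇒ out+=4
emit(9) @ H2 ⇒ out+=9
H0 returns (0, ())
H1 returns (0, ())
H2 returns [4, 9, (0, ())]
= [4, 9, (0, ())]

Answer: [4, 9, (0, ())]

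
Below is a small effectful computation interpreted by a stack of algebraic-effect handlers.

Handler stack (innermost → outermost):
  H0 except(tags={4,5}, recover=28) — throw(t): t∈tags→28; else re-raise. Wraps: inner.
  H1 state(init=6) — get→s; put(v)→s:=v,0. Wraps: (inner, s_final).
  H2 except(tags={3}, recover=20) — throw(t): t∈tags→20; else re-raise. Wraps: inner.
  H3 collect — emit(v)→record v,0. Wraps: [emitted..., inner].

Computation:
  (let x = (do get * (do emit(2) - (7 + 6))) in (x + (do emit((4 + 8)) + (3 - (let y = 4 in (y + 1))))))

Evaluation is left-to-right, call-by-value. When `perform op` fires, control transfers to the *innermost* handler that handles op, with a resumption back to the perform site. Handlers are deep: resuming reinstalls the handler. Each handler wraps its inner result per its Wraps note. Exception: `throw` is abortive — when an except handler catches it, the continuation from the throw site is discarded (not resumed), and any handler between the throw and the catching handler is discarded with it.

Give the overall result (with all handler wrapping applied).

Answer: [2, 12, (-80, 6)]

Working:
get @ H1 ⇒ 6
emit(2) @ H3 ⇒ out+=2
emit(12) @ H3 ⇒ out+=12
H0 returns -80
H1 returns (-80, 6)
H2 returns (-80, 6)
H3 returns [2, 12, (-80, 6)]
= [2, 12, (-80, 6)]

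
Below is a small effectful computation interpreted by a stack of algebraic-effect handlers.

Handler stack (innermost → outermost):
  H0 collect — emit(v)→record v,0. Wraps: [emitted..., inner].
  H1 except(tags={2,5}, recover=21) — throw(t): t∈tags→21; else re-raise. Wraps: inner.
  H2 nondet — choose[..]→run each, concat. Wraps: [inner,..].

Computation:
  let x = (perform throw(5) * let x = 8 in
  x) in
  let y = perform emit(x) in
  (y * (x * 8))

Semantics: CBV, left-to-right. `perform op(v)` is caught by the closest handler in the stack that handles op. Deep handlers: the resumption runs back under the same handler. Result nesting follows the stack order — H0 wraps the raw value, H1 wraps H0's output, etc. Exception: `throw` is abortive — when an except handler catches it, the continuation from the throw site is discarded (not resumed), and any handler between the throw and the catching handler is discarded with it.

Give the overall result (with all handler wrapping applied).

Answer: [21]

Working:
throw(5) @ H1 caught ⇒ 21
H2 returns [21]
= [21]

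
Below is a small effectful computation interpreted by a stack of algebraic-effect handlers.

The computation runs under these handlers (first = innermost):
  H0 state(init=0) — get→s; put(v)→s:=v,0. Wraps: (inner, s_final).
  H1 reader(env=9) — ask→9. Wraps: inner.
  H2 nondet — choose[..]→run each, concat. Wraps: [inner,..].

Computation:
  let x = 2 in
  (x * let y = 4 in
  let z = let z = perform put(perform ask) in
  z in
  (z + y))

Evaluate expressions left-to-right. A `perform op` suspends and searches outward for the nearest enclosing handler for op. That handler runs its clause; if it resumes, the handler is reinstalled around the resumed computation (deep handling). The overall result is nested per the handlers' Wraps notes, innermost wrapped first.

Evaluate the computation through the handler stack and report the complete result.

Answer: [(8, 9)]

Evaluation trace:
ask @ H1 ⇒ 9
put(9) @ H0 ⇒ s:=9
H0 returns (8, 9)
H1 returns (8, 9)
H2 returns [(8, 9)]
= [(8, 9)]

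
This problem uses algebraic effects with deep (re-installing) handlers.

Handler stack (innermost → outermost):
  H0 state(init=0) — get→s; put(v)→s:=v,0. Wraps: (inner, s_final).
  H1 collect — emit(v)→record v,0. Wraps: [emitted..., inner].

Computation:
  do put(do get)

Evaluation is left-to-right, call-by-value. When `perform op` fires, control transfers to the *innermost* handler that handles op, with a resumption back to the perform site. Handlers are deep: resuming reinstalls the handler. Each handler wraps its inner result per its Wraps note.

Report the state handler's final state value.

Answer: 0

Step-by-step:
get @ H0 ⇒ 0
put(0) @ H0 ⇒ s:=0
H0 returns (0, 0)
H1 returns [(0, 0)]
= [(0, 0)]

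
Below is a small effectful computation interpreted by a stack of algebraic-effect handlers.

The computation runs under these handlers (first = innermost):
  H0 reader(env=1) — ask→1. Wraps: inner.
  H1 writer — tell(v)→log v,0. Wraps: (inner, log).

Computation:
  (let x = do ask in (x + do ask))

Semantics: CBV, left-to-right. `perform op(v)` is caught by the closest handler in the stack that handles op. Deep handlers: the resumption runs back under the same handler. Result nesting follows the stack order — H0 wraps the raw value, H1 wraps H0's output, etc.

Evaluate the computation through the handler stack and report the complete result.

Step-by-step:
ask @ H0 ⇒ 1
ask @ H0 ⇒ 1
H0 returns 2
H1 returns (2, ())
= (2, ())

Answer: (2, ())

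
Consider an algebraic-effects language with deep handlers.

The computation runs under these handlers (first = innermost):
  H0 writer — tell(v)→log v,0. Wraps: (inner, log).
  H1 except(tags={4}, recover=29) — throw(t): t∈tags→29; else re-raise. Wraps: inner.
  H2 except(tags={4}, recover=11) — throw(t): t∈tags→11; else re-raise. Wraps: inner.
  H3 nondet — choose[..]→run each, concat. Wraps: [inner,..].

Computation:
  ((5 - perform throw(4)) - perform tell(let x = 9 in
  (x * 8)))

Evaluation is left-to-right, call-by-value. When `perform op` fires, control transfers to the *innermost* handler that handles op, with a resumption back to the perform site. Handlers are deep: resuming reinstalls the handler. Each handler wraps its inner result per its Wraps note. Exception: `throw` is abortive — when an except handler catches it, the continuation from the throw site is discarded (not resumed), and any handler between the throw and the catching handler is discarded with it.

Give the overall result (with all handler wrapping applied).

Answer: [29]

Working:
throw(4) @ H1 caught ⇒ 29
H2 returns 29
H3 returns [29]
= [29]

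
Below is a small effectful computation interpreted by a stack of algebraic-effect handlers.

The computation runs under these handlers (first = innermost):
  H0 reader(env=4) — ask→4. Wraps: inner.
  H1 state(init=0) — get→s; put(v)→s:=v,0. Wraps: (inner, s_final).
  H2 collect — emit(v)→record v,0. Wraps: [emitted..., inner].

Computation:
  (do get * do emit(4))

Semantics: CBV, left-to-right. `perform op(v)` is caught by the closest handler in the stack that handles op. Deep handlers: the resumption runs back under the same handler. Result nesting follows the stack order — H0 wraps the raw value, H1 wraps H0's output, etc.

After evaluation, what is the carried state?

Evaluation trace:
get @ H1 ⇒ 0
emit(4) @ H2 ⇒ out+=4
H0 returns 0
H1 returns (0, 0)
H2 returns [4, (0, 0)]
= [4, (0, 0)]

Answer: 0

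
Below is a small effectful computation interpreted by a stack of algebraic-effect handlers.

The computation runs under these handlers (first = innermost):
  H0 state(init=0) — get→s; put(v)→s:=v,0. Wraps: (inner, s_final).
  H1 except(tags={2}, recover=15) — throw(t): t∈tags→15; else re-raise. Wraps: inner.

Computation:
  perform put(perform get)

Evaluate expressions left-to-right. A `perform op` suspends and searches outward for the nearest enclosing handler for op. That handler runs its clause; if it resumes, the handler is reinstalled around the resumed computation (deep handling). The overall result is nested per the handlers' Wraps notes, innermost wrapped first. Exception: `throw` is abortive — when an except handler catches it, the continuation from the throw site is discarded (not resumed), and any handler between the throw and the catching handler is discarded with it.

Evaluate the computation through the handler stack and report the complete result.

Answer: (0, 0)

Working:
get @ H0 ⇒ 0
put(0) @ H0 ⇒ s:=0
H0 returns (0, 0)
H1 returns (0, 0)
= (0, 0)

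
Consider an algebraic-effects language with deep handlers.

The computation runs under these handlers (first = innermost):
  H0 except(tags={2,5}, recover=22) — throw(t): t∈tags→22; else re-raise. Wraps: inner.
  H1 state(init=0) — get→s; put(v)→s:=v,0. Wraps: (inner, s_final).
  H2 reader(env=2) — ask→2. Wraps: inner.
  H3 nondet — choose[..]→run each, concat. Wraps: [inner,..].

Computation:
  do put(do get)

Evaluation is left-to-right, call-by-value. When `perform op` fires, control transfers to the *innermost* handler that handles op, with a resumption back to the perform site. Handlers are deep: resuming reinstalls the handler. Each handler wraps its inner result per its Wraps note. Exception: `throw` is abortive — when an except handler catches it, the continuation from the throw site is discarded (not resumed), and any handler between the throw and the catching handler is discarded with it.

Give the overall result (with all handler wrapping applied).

Evaluation trace:
get @ H1 ⇒ 0
put(0) @ H1 ⇒ s:=0
H0 returns 0
H1 returns (0, 0)
H2 returns (0, 0)
H3 returns [(0, 0)]
= [(0, 0)]

Answer: [(0, 0)]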